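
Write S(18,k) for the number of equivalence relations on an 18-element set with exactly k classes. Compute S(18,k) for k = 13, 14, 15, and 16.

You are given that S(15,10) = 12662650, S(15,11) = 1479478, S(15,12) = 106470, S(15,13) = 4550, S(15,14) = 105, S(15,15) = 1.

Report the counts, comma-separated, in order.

125854638, 8408778, 367200, 9996

i=16: T(16,11)=12662650+11·1479478=28936908 | T(16,12)=1479478+12·106470=2757118 | T(16,13)=106470+13·4550=165620 | T(16,14)=4550+14·105=6020 | T(16,15)=105+15·1=120 | T(16,16)=1+16·0=1
i=17: T(17,12)=28936908+12·2757118=62022324 | T(17,13)=2757118+13·165620=4910178 | T(17,14)=165620+14·6020=249900 | T(17,15)=6020+15·120=7820 | T(17,16)=120+16·1=136
i=18: T(18,13)=62022324+13·4910178=125854638 | T(18,14)=4910178+14·249900=8408778 | T(18,15)=249900+15·7820=367200 | T(18,16)=7820+16·136=9996
Read S(18,13) = 125854638, S(18,14) = 8408778, S(18,15) = 367200, S(18,16) = 9996.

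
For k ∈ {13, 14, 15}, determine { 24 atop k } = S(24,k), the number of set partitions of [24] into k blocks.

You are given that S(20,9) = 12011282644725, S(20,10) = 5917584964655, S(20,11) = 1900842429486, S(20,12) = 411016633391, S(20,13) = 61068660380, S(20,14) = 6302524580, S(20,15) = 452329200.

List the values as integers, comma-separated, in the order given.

6888836057922000, 1362091021641000, 195820242247080

@21  (21,10):5917584964655·10+12011282644725→71187132291275, (21,11):1900842429486·11+5917584964655→26826851689001, (21,12):411016633391·12+1900842429486→6833042030178, (21,13):61068660380·13+411016633391→1204909218331, (21,14):6302524580·14+61068660380→149304004500, (21,15):452329200·15+6302524580→13087462580
@22  (22,11):26826851689001·11+71187132291275→366282500870286, (22,12):6833042030178·12+26826851689001→108823356051137, (22,13):1204909218331·13+6833042030178→22496861868481, (22,14):149304004500·14+1204909218331→3295165281331, (22,15):13087462580·15+149304004500→345615943200
@23  (23,12):108823356051137·12+366282500870286→1672162773483930, (23,13):22496861868481·13+108823356051137→401282560341390, (23,14):3295165281331·14+22496861868481→68629175807115, (23,15):345615943200·15+3295165281331→8479404429331
@24  (24,13):401282560341390·13+1672162773483930→6888836057922000, (24,14):68629175807115·14+401282560341390→1362091021641000, (24,15):8479404429331·15+68629175807115→195820242247080
Read S(24,13) = 6888836057922000, S(24,14) = 1362091021641000, S(24,15) = 195820242247080.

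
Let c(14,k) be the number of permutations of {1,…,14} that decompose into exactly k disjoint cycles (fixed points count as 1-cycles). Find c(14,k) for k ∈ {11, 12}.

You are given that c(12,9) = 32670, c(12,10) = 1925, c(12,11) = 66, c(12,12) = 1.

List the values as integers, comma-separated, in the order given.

91091, 3731

[13] T[13,10]:12*1925+32670=55770 · T[13,11]:12*66+1925=2717 · T[13,12]:12*1+66=78
[14] T[14,11]:13*2717+55770=91091 · T[14,12]:13*78+2717=3731
Read c(14,11) = 91091, c(14,12) = 3731.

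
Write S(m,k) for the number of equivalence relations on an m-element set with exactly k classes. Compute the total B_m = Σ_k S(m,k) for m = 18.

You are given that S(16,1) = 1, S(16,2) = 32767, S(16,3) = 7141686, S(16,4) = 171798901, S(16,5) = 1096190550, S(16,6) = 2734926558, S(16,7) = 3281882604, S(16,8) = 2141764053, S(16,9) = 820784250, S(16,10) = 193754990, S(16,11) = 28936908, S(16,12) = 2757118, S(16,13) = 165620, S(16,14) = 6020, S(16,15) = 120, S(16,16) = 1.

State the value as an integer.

682076806159

@17  (17,1):1·1+0→1, (17,2):32767·2+1→65535, (17,3):7141686·3+32767→21457825, (17,4):171798901·4+7141686→694337290, (17,5):1096190550·5+171798901→5652751651, (17,6):2734926558·6+1096190550→17505749898, (17,7):3281882604·7+2734926558→25708104786, (17,8):2141764053·8+3281882604→20415995028, (17,9):820784250·9+2141764053→9528822303, (17,10):193754990·10+820784250→2758334150, (17,11):28936908·11+193754990→512060978, (17,12):2757118·12+28936908→62022324, (17,13):165620·13+2757118→4910178, (17,14):6020·14+165620→249900, (17,15):120·15+6020→7820, (17,16):1·16+120→136, (17,17):0·17+1→1
@18  (18,1):1·1+0→1, (18,2):65535·2+1→131071, (18,3):21457825·3+65535→64439010, (18,4):694337290·4+21457825→2798806985, (18,5):5652751651·5+694337290→28958095545, (18,6):17505749898·6+5652751651→110687251039, (18,7):25708104786·7+17505749898→197462483400, (18,8):20415995028·8+25708104786→189036065010, (18,9):9528822303·9+20415995028→106175395755, (18,10):2758334150·10+9528822303→37112163803, (18,11):512060978·11+2758334150→8391004908, (18,12):62022324·12+512060978→1256328866, (18,13):4910178·13+62022324→125854638, (18,14):249900·14+4910178→8408778, (18,15):7820·15+249900→367200, (18,16):136·16+7820→9996, (18,17):1·17+136→153, (18,18):0·18+1→1
B_18 = ΣS(18,k) = 1+131071+64439010+2798806985+28958095545+110687251039+197462483400+189036065010+106175395755+37112163803+8391004908+1256328866+125854638+8408778+367200+9996+153+1 = 682076806159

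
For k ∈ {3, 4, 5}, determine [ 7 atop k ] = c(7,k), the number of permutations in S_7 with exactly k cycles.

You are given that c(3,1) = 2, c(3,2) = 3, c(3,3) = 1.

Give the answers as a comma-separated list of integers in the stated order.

row 4: T[4][1]=3·2+0=6  T[4][2]=3·3+2=11  T[4][3]=3·1+3=6  T[4][4]=3·0+1=1
row 5: T[5][1]=4·6+0=24  T[5][2]=4·11+6=50  T[5][3]=4·6+11=35  T[5][4]=4·1+6=10  T[5][5]=4·0+1=1
row 6: T[6][2]=5·50+24=274  T[6][3]=5·35+50=225  T[6][4]=5·10+35=85  T[6][5]=5·1+10=15
row 7: T[7][3]=6·225+274=1624  T[7][4]=6·85+225=735  T[7][5]=6·15+85=175
Read c(7,3) = 1624, c(7,4) = 735, c(7,5) = 175.

1624, 735, 175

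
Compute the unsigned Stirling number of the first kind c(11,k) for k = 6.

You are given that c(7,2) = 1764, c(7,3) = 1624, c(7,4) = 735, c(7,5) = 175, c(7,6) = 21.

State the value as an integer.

[8] T[8,3]:7*1624+1764=13132 · T[8,4]:7*735+1624=6769 · T[8,5]:7*175+735=1960 · T[8,6]:7*21+175=322
[9] T[9,4]:8*6769+13132=67284 · T[9,5]:8*1960+6769=22449 · T[9,6]:8*322+1960=4536
[10] T[10,5]:9*22449+67284=269325 · T[10,6]:9*4536+22449=63273
[11] T[11,6]:10*63273+269325=902055
Read c(11,6) = 902055.

902055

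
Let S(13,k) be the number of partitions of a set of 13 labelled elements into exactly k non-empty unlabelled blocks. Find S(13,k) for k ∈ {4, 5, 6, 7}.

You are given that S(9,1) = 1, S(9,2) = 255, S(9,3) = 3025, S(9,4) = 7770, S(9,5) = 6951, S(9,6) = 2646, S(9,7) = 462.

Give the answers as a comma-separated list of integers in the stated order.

2532530, 7508501, 9321312, 5715424

r10: T_10,1=1×1+0=1; T_10,2=2×255+1=511; T_10,3=3×3025+255=9330; T_10,4=4×7770+3025=34105; T_10,5=5×6951+7770=42525; T_10,6=6×2646+6951=22827; T_10,7=7×462+2646=5880
r11: T_11,2=2×511+1=1023; T_11,3=3×9330+511=28501; T_11,4=4×34105+9330=145750; T_11,5=5×42525+34105=246730; T_11,6=6×22827+42525=179487; T_11,7=7×5880+22827=63987
r12: T_12,3=3×28501+1023=86526; T_12,4=4×145750+28501=611501; T_12,5=5×246730+145750=1379400; T_12,6=6×179487+246730=1323652; T_12,7=7×63987+179487=627396
r13: T_13,4=4×611501+86526=2532530; T_13,5=5×1379400+611501=7508501; T_13,6=6×1323652+1379400=9321312; T_13,7=7×627396+1323652=5715424
Read S(13,4) = 2532530, S(13,5) = 7508501, S(13,6) = 9321312, S(13,7) = 5715424.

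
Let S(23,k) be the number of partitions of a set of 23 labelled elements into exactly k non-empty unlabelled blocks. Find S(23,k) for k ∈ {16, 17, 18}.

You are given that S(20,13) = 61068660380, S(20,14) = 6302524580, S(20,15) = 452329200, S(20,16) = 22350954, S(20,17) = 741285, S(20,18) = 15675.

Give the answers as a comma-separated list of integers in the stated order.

@21  (21,14):6302524580·14+61068660380→149304004500, (21,15):452329200·15+6302524580→13087462580, (21,16):22350954·16+452329200→809944464, (21,17):741285·17+22350954→34952799, (21,18):15675·18+741285→1023435
@22  (22,15):13087462580·15+149304004500→345615943200, (22,16):809944464·16+13087462580→26046574004, (22,17):34952799·17+809944464→1404142047, (22,18):1023435·18+34952799→53374629
@23  (23,16):26046574004·16+345615943200→762361127264, (23,17):1404142047·17+26046574004→49916988803, (23,18):53374629·18+1404142047→2364885369
Read S(23,16) = 762361127264, S(23,17) = 49916988803, S(23,18) = 2364885369.

762361127264, 49916988803, 2364885369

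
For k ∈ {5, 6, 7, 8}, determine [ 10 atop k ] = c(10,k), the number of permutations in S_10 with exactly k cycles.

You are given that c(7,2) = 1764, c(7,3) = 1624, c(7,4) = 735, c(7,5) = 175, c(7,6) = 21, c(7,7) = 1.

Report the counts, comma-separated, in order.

269325, 63273, 9450, 870

[8] T[8,3]:7*1624+1764=13132 · T[8,4]:7*735+1624=6769 · T[8,5]:7*175+735=1960 · T[8,6]:7*21+175=322 · T[8,7]:7*1+21=28 · T[8,8]:7*0+1=1
[9] T[9,4]:8*6769+13132=67284 · T[9,5]:8*1960+6769=22449 · T[9,6]:8*322+1960=4536 · T[9,7]:8*28+322=546 · T[9,8]:8*1+28=36
[10] T[10,5]:9*22449+67284=269325 · T[10,6]:9*4536+22449=63273 · T[10,7]:9*546+4536=9450 · T[10,8]:9*36+546=870
Read c(10,5) = 269325, c(10,6) = 63273, c(10,7) = 9450, c(10,8) = 870.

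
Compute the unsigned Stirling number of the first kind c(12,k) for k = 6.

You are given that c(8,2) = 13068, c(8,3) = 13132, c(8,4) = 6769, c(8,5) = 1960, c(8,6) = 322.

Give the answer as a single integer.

[9] T[9,3]:8*13132+13068=118124 · T[9,4]:8*6769+13132=67284 · T[9,5]:8*1960+6769=22449 · T[9,6]:8*322+1960=4536
[10] T[10,4]:9*67284+118124=723680 · T[10,5]:9*22449+67284=269325 · T[10,6]:9*4536+22449=63273
[11] T[11,5]:10*269325+723680=3416930 · T[11,6]:10*63273+269325=902055
[12] T[12,6]:11*902055+3416930=13339535
Read c(12,6) = 13339535.

13339535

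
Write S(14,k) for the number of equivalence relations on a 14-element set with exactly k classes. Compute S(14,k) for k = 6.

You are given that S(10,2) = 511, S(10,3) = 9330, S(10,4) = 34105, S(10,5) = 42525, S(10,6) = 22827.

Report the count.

63436373

row 11: T[11][3]=3·9330+511=28501  T[11][4]=4·34105+9330=145750  T[11][5]=5·42525+34105=246730  T[11][6]=6·22827+42525=179487
row 12: T[12][4]=4·145750+28501=611501  T[12][5]=5·246730+145750=1379400  T[12][6]=6·179487+246730=1323652
row 13: T[13][5]=5·1379400+611501=7508501  T[13][6]=6·1323652+1379400=9321312
row 14: T[14][6]=6·9321312+7508501=63436373
Read S(14,6) = 63436373.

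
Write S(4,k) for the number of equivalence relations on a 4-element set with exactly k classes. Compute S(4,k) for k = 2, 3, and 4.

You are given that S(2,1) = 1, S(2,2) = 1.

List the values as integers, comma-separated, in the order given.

7, 6, 1

@3  (3,1):1·1+0→1, (3,2):1·2+1→3, (3,3):0·3+1→1
@4  (4,2):3·2+1→7, (4,3):1·3+3→6, (4,4):0·4+1→1
Read S(4,2) = 7, S(4,3) = 6, S(4,4) = 1.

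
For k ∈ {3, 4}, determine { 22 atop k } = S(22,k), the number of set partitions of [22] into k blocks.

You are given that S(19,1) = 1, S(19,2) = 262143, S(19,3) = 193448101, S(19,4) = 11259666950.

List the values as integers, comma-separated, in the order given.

@20  (20,1):1·1+0→1, (20,2):262143·2+1→524287, (20,3):193448101·3+262143→580606446, (20,4):11259666950·4+193448101→45232115901
@21  (21,2):524287·2+1→1048575, (21,3):580606446·3+524287→1742343625, (21,4):45232115901·4+580606446→181509070050
@22  (22,3):1742343625·3+1048575→5228079450, (22,4):181509070050·4+1742343625→727778623825
Read S(22,3) = 5228079450, S(22,4) = 727778623825.

5228079450, 727778623825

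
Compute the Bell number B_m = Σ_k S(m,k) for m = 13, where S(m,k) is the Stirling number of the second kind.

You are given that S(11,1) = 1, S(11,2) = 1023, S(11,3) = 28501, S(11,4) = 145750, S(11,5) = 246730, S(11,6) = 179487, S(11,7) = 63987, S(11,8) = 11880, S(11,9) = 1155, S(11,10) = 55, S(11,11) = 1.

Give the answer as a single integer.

i=12: T(12,1)=0+1·1=1 | T(12,2)=1+2·1023=2047 | T(12,3)=1023+3·28501=86526 | T(12,4)=28501+4·145750=611501 | T(12,5)=145750+5·246730=1379400 | T(12,6)=246730+6·179487=1323652 | T(12,7)=179487+7·63987=627396 | T(12,8)=63987+8·11880=159027 | T(12,9)=11880+9·1155=22275 | T(12,10)=1155+10·55=1705 | T(12,11)=55+11·1=66 | T(12,12)=1+12·0=1
i=13: T(13,1)=0+1·1=1 | T(13,2)=1+2·2047=4095 | T(13,3)=2047+3·86526=261625 | T(13,4)=86526+4·611501=2532530 | T(13,5)=611501+5·1379400=7508501 | T(13,6)=1379400+6·1323652=9321312 | T(13,7)=1323652+7·627396=5715424 | T(13,8)=627396+8·159027=1899612 | T(13,9)=159027+9·22275=359502 | T(13,10)=22275+10·1705=39325 | T(13,11)=1705+11·66=2431 | T(13,12)=66+12·1=78 | T(13,13)=1+13·0=1
B_13 = ΣS(13,k) = 1+4095+261625+2532530+7508501+9321312+5715424+1899612+359502+39325+2431+78+1 = 27644437

27644437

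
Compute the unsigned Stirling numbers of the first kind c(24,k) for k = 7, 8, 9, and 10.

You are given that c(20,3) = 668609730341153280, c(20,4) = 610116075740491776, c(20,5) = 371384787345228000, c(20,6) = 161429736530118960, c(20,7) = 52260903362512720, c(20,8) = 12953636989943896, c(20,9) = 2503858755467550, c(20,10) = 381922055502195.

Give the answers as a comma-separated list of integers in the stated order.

r21: T_21,4=20×610116075740491776+668609730341153280=12870931245150988800; T_21,5=20×371384787345228000+610116075740491776=8037811822645051776; T_21,6=20×161429736530118960+371384787345228000=3599979517947607200; T_21,7=20×52260903362512720+161429736530118960=1206647803780373360; T_21,8=20×12953636989943896+52260903362512720=311333643161390640; T_21,9=20×2503858755467550+12953636989943896=63030812099294896; T_21,10=20×381922055502195+2503858755467550=10142299865511450
r22: T_22,5=21×8037811822645051776+12870931245150988800=181664979520697076096; T_22,6=21×3599979517947607200+8037811822645051776=83637381699544802976; T_22,7=21×1206647803780373360+3599979517947607200=28939583397335447760; T_22,8=21×311333643161390640+1206647803780373360=7744654310169576800; T_22,9=21×63030812099294896+311333643161390640=1634980697246583456; T_22,10=21×10142299865511450+63030812099294896=276019109275035346
r23: T_23,6=22×83637381699544802976+181664979520697076096=2021687376910682741568; T_23,7=22×28939583397335447760+83637381699544802976=720308216440924653696; T_23,8=22×7744654310169576800+28939583397335447760=199321978221066137360; T_23,9=22×1634980697246583456+7744654310169576800=43714229649594412832; T_23,10=22×276019109275035346+1634980697246583456=7707401101297361068
r24: T_24,7=23×720308216440924653696+2021687376910682741568=18588776355051949776576; T_24,8=23×199321978221066137360+720308216440924653696=5304713715525445812976; T_24,9=23×43714229649594412832+199321978221066137360=1204749260161737632496; T_24,10=23×7707401101297361068+43714229649594412832=220984454979433717396
Read c(24,7) = 18588776355051949776576, c(24,8) = 5304713715525445812976, c(24,9) = 1204749260161737632496, c(24,10) = 220984454979433717396.

18588776355051949776576, 5304713715525445812976, 1204749260161737632496, 220984454979433717396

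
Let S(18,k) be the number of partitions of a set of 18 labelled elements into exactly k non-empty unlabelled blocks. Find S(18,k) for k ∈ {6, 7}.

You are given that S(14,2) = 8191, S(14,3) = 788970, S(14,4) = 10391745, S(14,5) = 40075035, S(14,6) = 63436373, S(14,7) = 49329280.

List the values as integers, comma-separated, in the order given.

110687251039, 197462483400

row 15: T[15][3]=3·788970+8191=2375101  T[15][4]=4·10391745+788970=42355950  T[15][5]=5·40075035+10391745=210766920  T[15][6]=6·63436373+40075035=420693273  T[15][7]=7·49329280+63436373=408741333
row 16: T[16][4]=4·42355950+2375101=171798901  T[16][5]=5·210766920+42355950=1096190550  T[16][6]=6·420693273+210766920=2734926558  T[16][7]=7·408741333+420693273=3281882604
row 17: T[17][5]=5·1096190550+171798901=5652751651  T[17][6]=6·2734926558+1096190550=17505749898  T[17][7]=7·3281882604+2734926558=25708104786
row 18: T[18][6]=6·17505749898+5652751651=110687251039  T[18][7]=7·25708104786+17505749898=197462483400
Read S(18,6) = 110687251039, S(18,7) = 197462483400.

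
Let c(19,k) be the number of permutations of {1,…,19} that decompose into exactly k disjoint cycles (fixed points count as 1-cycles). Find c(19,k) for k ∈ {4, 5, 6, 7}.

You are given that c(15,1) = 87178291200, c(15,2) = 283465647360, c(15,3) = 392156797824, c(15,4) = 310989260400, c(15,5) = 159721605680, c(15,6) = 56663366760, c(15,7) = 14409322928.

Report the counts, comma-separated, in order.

@16  (16,1):87178291200·15+0→1307674368000, (16,2):283465647360·15+87178291200→4339163001600, (16,3):392156797824·15+283465647360→6165817614720, (16,4):310989260400·15+392156797824→5056995703824, (16,5):159721605680·15+310989260400→2706813345600, (16,6):56663366760·15+159721605680→1009672107080, (16,7):14409322928·15+56663366760→272803210680
@17  (17,2):4339163001600·16+1307674368000→70734282393600, (17,3):6165817614720·16+4339163001600→102992244837120, (17,4):5056995703824·16+6165817614720→87077748875904, (17,5):2706813345600·16+5056995703824→48366009233424, (17,6):1009672107080·16+2706813345600→18861567058880, (17,7):272803210680·16+1009672107080→5374523477960
@18  (18,3):102992244837120·17+70734282393600→1821602444624640, (18,4):87077748875904·17+102992244837120→1583313975727488, (18,5):48366009233424·17+87077748875904→909299905844112, (18,6):18861567058880·17+48366009233424→369012649234384, (18,7):5374523477960·17+18861567058880→110228466184200
@19  (19,4):1583313975727488·18+1821602444624640→30321254007719424, (19,5):909299905844112·18+1583313975727488→17950712280921504, (19,6):369012649234384·18+909299905844112→7551527592063024, (19,7):110228466184200·18+369012649234384→2353125040549984
Read c(19,4) = 30321254007719424, c(19,5) = 17950712280921504, c(19,6) = 7551527592063024, c(19,7) = 2353125040549984.

30321254007719424, 17950712280921504, 7551527592063024, 2353125040549984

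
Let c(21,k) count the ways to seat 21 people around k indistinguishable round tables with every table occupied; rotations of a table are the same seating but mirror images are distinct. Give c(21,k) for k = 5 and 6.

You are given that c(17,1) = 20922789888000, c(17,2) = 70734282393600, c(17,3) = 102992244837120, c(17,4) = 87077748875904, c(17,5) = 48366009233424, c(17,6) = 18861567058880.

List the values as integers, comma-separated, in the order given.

row 18: T[18][2]=17·70734282393600+20922789888000=1223405590579200  T[18][3]=17·102992244837120+70734282393600=1821602444624640  T[18][4]=17·87077748875904+102992244837120=1583313975727488  T[18][5]=17·48366009233424+87077748875904=909299905844112  T[18][6]=17·18861567058880+48366009233424=369012649234384
row 19: T[19][3]=18·1821602444624640+1223405590579200=34012249593822720  T[19][4]=18·1583313975727488+1821602444624640=30321254007719424  T[19][5]=18·909299905844112+1583313975727488=17950712280921504  T[19][6]=18·369012649234384+909299905844112=7551527592063024
row 20: T[20][4]=19·30321254007719424+34012249593822720=610116075740491776  T[20][5]=19·17950712280921504+30321254007719424=371384787345228000  T[20][6]=19·7551527592063024+17950712280921504=161429736530118960
row 21: T[21][5]=20·371384787345228000+610116075740491776=8037811822645051776  T[21][6]=20·161429736530118960+371384787345228000=3599979517947607200
Read c(21,5) = 8037811822645051776, c(21,6) = 3599979517947607200.

8037811822645051776, 3599979517947607200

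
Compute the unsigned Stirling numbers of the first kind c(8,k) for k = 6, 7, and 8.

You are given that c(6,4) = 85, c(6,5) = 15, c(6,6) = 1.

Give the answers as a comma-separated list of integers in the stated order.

r7: T_7,5=6×15+85=175; T_7,6=6×1+15=21; T_7,7=6×0+1=1
r8: T_8,6=7×21+175=322; T_8,7=7×1+21=28; T_8,8=7×0+1=1
Read c(8,6) = 322, c(8,7) = 28, c(8,8) = 1.

322, 28, 1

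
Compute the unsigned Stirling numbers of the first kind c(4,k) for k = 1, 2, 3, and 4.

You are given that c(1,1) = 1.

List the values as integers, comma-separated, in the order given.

i=2: T(2,1)=0+1·1=1 | T(2,2)=1+1·0=1
i=3: T(3,1)=0+2·1=2 | T(3,2)=1+2·1=3 | T(3,3)=1+2·0=1
i=4: T(4,1)=0+3·2=6 | T(4,2)=2+3·3=11 | T(4,3)=3+3·1=6 | T(4,4)=1+3·0=1
Read c(4,1) = 6, c(4,2) = 11, c(4,3) = 6, c(4,4) = 1.

6, 11, 6, 1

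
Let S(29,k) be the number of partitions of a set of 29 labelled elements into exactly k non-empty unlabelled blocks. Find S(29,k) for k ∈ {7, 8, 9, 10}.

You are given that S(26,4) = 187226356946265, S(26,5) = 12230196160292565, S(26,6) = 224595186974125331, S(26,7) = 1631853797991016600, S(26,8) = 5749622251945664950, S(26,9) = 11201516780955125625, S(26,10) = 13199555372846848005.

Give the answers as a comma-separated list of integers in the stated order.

588469772213874823272, 3224318613979279184316, 9452962848327254398506, 16392038075086211019625

row 27: T[27][5]=5·12230196160292565+187226356946265=61338207158409090  T[27][6]=6·224595186974125331+12230196160292565=1359801318005044551  T[27][7]=7·1631853797991016600+224595186974125331=11647571772911241531  T[27][8]=8·5749622251945664950+1631853797991016600=47628831813556336200  T[27][9]=9·11201516780955125625+5749622251945664950=106563273280541795575  T[27][10]=10·13199555372846848005+11201516780955125625=143197070509423605675
row 28: T[28][6]=6·1359801318005044551+61338207158409090=8220146115188676396  T[28][7]=7·11647571772911241531+1359801318005044551=82892803728383735268  T[28][8]=8·47628831813556336200+11647571772911241531=392678226281361931131  T[28][9]=9·106563273280541795575+47628831813556336200=1006698291338432496375  T[28][10]=10·143197070509423605675+106563273280541795575=1538533978374777852325
row 29: T[29][7]=7·82892803728383735268+8220146115188676396=588469772213874823272  T[29][8]=8·392678226281361931131+82892803728383735268=3224318613979279184316  T[29][9]=9·1006698291338432496375+392678226281361931131=9452962848327254398506  T[29][10]=10·1538533978374777852325+1006698291338432496375=16392038075086211019625
Read S(29,7) = 588469772213874823272, S(29,8) = 3224318613979279184316, S(29,9) = 9452962848327254398506, S(29,10) = 16392038075086211019625.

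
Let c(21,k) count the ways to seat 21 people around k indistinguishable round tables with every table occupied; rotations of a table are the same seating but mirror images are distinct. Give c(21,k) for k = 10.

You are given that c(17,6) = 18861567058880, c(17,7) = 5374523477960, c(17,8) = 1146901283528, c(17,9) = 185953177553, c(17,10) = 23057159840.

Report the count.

r18: T_18,7=17×5374523477960+18861567058880=110228466184200; T_18,8=17×1146901283528+5374523477960=24871845297936; T_18,9=17×185953177553+1146901283528=4308105301929; T_18,10=17×23057159840+185953177553=577924894833
r19: T_19,8=18×24871845297936+110228466184200=557921681547048; T_19,9=18×4308105301929+24871845297936=102417740732658; T_19,10=18×577924894833+4308105301929=14710753408923
r20: T_20,9=19×102417740732658+557921681547048=2503858755467550; T_20,10=19×14710753408923+102417740732658=381922055502195
r21: T_21,10=20×381922055502195+2503858755467550=10142299865511450
Read c(21,10) = 10142299865511450.

10142299865511450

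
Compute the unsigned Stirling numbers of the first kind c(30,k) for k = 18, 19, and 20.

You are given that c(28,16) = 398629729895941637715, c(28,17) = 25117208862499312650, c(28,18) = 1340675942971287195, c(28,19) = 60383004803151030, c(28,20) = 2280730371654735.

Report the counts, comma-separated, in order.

2918939500751087661105, 150566737512021319125, 6634460278534540725

i=29: T(29,17)=398629729895941637715+28·25117208862499312650=1101911578045922391915 | T(29,18)=25117208862499312650+28·1340675942971287195=62656135265695354110 | T(29,19)=1340675942971287195+28·60383004803151030=3031400077459516035 | T(29,20)=60383004803151030+28·2280730371654735=124243455209483610
i=30: T(30,18)=1101911578045922391915+29·62656135265695354110=2918939500751087661105 | T(30,19)=62656135265695354110+29·3031400077459516035=150566737512021319125 | T(30,20)=3031400077459516035+29·124243455209483610=6634460278534540725
Read c(30,18) = 2918939500751087661105, c(30,19) = 150566737512021319125, c(30,20) = 6634460278534540725.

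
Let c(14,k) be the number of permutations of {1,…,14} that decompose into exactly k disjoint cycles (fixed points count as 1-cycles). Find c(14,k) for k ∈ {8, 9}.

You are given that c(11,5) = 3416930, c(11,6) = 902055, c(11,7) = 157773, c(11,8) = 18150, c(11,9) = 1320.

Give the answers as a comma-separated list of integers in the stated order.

135036473, 16669653

r12: T_12,6=11×902055+3416930=13339535; T_12,7=11×157773+902055=2637558; T_12,8=11×18150+157773=357423; T_12,9=11×1320+18150=32670
r13: T_13,7=12×2637558+13339535=44990231; T_13,8=12×357423+2637558=6926634; T_13,9=12×32670+357423=749463
r14: T_14,8=13×6926634+44990231=135036473; T_14,9=13×749463+6926634=16669653
Read c(14,8) = 135036473, c(14,9) = 16669653.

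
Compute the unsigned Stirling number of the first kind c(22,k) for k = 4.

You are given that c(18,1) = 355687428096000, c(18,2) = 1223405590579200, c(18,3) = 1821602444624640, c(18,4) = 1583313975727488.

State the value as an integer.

284093315901811468800

i=19: T(19,1)=0+18·355687428096000=6402373705728000 | T(19,2)=355687428096000+18·1223405590579200=22376988058521600 | T(19,3)=1223405590579200+18·1821602444624640=34012249593822720 | T(19,4)=1821602444624640+18·1583313975727488=30321254007719424
i=20: T(20,2)=6402373705728000+19·22376988058521600=431565146817638400 | T(20,3)=22376988058521600+19·34012249593822720=668609730341153280 | T(20,4)=34012249593822720+19·30321254007719424=610116075740491776
i=21: T(21,3)=431565146817638400+20·668609730341153280=13803759753640704000 | T(21,4)=668609730341153280+20·610116075740491776=12870931245150988800
i=22: T(22,4)=13803759753640704000+21·12870931245150988800=284093315901811468800
Read c(22,4) = 284093315901811468800.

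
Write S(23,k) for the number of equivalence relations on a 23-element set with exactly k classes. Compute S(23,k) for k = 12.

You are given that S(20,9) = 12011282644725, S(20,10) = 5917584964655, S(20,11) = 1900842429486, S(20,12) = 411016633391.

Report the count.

@21  (21,10):5917584964655·10+12011282644725→71187132291275, (21,11):1900842429486·11+5917584964655→26826851689001, (21,12):411016633391·12+1900842429486→6833042030178
@22  (22,11):26826851689001·11+71187132291275→366282500870286, (22,12):6833042030178·12+26826851689001→108823356051137
@23  (23,12):108823356051137·12+366282500870286→1672162773483930
Read S(23,12) = 1672162773483930.

1672162773483930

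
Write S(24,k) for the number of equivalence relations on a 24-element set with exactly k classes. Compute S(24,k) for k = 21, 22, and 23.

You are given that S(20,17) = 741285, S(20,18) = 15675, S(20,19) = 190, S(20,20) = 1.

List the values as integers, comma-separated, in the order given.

@21  (21,18):15675·18+741285→1023435, (21,19):190·19+15675→19285, (21,20):1·20+190→210, (21,21):0·21+1→1
@22  (22,19):19285·19+1023435→1389850, (22,20):210·20+19285→23485, (22,21):1·21+210→231, (22,22):0·22+1→1
@23  (23,20):23485·20+1389850→1859550, (23,21):231·21+23485→28336, (23,22):1·22+231→253, (23,23):0·23+1→1
@24  (24,21):28336·21+1859550→2454606, (24,22):253·22+28336→33902, (24,23):1·23+253→276
Read S(24,21) = 2454606, S(24,22) = 33902, S(24,23) = 276.

2454606, 33902, 276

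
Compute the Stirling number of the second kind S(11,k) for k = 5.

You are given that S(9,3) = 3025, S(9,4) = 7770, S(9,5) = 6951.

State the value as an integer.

246730

i=10: T(10,4)=3025+4·7770=34105 | T(10,5)=7770+5·6951=42525
i=11: T(11,5)=34105+5·42525=246730
Read S(11,5) = 246730.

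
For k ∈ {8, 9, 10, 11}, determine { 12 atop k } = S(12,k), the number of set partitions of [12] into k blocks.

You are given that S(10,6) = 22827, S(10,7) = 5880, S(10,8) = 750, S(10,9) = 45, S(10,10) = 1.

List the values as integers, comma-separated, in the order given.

[11] T[11,7]:7*5880+22827=63987 · T[11,8]:8*750+5880=11880 · T[11,9]:9*45+750=1155 · T[11,10]:10*1+45=55 · T[11,11]:11*0+1=1
[12] T[12,8]:8*11880+63987=159027 · T[12,9]:9*1155+11880=22275 · T[12,10]:10*55+1155=1705 · T[12,11]:11*1+55=66
Read S(12,8) = 159027, S(12,9) = 22275, S(12,10) = 1705, S(12,11) = 66.

159027, 22275, 1705, 66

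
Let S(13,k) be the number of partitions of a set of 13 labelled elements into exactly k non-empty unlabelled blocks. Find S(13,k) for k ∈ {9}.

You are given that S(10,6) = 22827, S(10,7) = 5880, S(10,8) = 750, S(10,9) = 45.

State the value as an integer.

row 11: T[11][7]=7·5880+22827=63987  T[11][8]=8·750+5880=11880  T[11][9]=9·45+750=1155
row 12: T[12][8]=8·11880+63987=159027  T[12][9]=9·1155+11880=22275
row 13: T[13][9]=9·22275+159027=359502
Read S(13,9) = 359502.

359502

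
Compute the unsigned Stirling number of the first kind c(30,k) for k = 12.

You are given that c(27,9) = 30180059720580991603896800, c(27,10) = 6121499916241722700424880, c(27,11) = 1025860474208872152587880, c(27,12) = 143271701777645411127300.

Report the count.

row 28: T[28][10]=27·6121499916241722700424880+30180059720580991603896800=195460557459107504515368560  T[28][11]=27·1025860474208872152587880+6121499916241722700424880=33819732719881270820297640  T[28][12]=27·143271701777645411127300+1025860474208872152587880=4894196422205298253024980
row 29: T[29][11]=28·33819732719881270820297640+195460557459107504515368560=1142413073615783087483702480  T[29][12]=28·4894196422205298253024980+33819732719881270820297640=170857232541629621904997080
row 30: T[30][12]=29·170857232541629621904997080+1142413073615783087483702480=6097272817323042122728617800
Read c(30,12) = 6097272817323042122728617800.

6097272817323042122728617800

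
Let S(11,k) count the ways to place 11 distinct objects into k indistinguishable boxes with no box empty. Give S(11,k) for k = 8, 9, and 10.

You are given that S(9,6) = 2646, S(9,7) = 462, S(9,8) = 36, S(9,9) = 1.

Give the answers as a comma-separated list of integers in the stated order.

11880, 1155, 55

[10] T[10,7]:7*462+2646=5880 · T[10,8]:8*36+462=750 · T[10,9]:9*1+36=45 · T[10,10]:10*0+1=1
[11] T[11,8]:8*750+5880=11880 · T[11,9]:9*45+750=1155 · T[11,10]:10*1+45=55
Read S(11,8) = 11880, S(11,9) = 1155, S(11,10) = 55.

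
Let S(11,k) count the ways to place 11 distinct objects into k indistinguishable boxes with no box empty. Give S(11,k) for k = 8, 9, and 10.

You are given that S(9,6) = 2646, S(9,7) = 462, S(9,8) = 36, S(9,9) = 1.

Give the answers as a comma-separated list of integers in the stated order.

11880, 1155, 55

row 10: T[10][7]=7·462+2646=5880  T[10][8]=8·36+462=750  T[10][9]=9·1+36=45  T[10][10]=10·0+1=1
row 11: T[11][8]=8·750+5880=11880  T[11][9]=9·45+750=1155  T[11][10]=10·1+45=55
Read S(11,8) = 11880, S(11,9) = 1155, S(11,10) = 55.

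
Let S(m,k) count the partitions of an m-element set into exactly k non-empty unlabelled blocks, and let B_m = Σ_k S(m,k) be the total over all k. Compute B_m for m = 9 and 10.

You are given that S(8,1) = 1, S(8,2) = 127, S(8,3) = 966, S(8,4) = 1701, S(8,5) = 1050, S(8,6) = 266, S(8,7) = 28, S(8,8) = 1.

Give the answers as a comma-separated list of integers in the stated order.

[9] T[9,1]:1*1+0=1 · T[9,2]:2*127+1=255 · T[9,3]:3*966+127=3025 · T[9,4]:4*1701+966=7770 · T[9,5]:5*1050+1701=6951 · T[9,6]:6*266+1050=2646 · T[9,7]:7*28+266=462 · T[9,8]:8*1+28=36 · T[9,9]:9*0+1=1
[10] T[10,1]:1*1+0=1 · T[10,2]:2*255+1=511 · T[10,3]:3*3025+255=9330 · T[10,4]:4*7770+3025=34105 · T[10,5]:5*6951+7770=42525 · T[10,6]:6*2646+6951=22827 · T[10,7]:7*462+2646=5880 · T[10,8]:8*36+462=750 · T[10,9]:9*1+36=45 · T[10,10]:10*0+1=1
B_9 = ΣS(9,k) = 1+255+3025+7770+6951+2646+462+36+1 = 21147
B_10 = ΣS(10,k) = 1+511+9330+34105+42525+22827+5880+750+45+1 = 115975

21147, 115975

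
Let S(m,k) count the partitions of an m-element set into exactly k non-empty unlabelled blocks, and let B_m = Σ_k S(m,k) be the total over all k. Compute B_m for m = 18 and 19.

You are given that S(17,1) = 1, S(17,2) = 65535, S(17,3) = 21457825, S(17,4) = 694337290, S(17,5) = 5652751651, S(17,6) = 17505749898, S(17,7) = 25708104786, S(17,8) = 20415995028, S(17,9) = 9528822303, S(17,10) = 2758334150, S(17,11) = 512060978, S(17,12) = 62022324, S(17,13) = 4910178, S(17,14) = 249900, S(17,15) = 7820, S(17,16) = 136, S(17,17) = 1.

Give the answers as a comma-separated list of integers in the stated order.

682076806159, 5832742205057

@18  (18,1):1·1+0→1, (18,2):65535·2+1→131071, (18,3):21457825·3+65535→64439010, (18,4):694337290·4+21457825→2798806985, (18,5):5652751651·5+694337290→28958095545, (18,6):17505749898·6+5652751651→110687251039, (18,7):25708104786·7+17505749898→197462483400, (18,8):20415995028·8+25708104786→189036065010, (18,9):9528822303·9+20415995028→106175395755, (18,10):2758334150·10+9528822303→37112163803, (18,11):512060978·11+2758334150→8391004908, (18,12):62022324·12+512060978→1256328866, (18,13):4910178·13+62022324→125854638, (18,14):249900·14+4910178→8408778, (18,15):7820·15+249900→367200, (18,16):136·16+7820→9996, (18,17):1·17+136→153, (18,18):0·18+1→1
@19  (19,1):1·1+0→1, (19,2):131071·2+1→262143, (19,3):64439010·3+131071→193448101, (19,4):2798806985·4+64439010→11259666950, (19,5):28958095545·5+2798806985→147589284710, (19,6):110687251039·6+28958095545→693081601779, (19,7):197462483400·7+110687251039→1492924634839, (19,8):189036065010·8+197462483400→1709751003480, (19,9):106175395755·9+189036065010→1144614626805, (19,10):37112163803·10+106175395755→477297033785, (19,11):8391004908·11+37112163803→129413217791, (19,12):1256328866·12+8391004908→23466951300, (19,13):125854638·13+1256328866→2892439160, (19,14):8408778·14+125854638→243577530, (19,15):367200·15+8408778→13916778, (19,16):9996·16+367200→527136, (19,17):153·17+9996→12597, (19,18):1·18+153→171, (19,19):0·19+1→1
B_18 = ΣS(18,k) = 1+131071+64439010+2798806985+28958095545+110687251039+197462483400+189036065010+106175395755+37112163803+8391004908+1256328866+125854638+8408778+367200+9996+153+1 = 682076806159
B_19 = ΣS(19,k) = 1+262143+193448101+11259666950+147589284710+693081601779+1492924634839+1709751003480+1144614626805+477297033785+129413217791+23466951300+2892439160+243577530+13916778+527136+12597+171+1 = 5832742205057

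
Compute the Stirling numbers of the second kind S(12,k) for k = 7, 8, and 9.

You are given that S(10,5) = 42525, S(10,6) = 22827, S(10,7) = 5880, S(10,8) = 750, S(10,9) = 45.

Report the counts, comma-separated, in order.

627396, 159027, 22275

row 11: T[11][6]=6·22827+42525=179487  T[11][7]=7·5880+22827=63987  T[11][8]=8·750+5880=11880  T[11][9]=9·45+750=1155
row 12: T[12][7]=7·63987+179487=627396  T[12][8]=8·11880+63987=159027  T[12][9]=9·1155+11880=22275
Read S(12,7) = 627396, S(12,8) = 159027, S(12,9) = 22275.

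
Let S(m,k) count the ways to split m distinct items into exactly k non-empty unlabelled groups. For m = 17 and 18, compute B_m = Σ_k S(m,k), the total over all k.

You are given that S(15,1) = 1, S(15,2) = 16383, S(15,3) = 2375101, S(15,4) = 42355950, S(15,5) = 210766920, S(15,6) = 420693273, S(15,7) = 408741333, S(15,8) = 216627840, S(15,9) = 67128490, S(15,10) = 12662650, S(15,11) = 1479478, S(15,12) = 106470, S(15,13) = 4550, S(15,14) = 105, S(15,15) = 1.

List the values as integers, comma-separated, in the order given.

row 16: T[16][1]=1·1+0=1  T[16][2]=2·16383+1=32767  T[16][3]=3·2375101+16383=7141686  T[16][4]=4·42355950+2375101=171798901  T[16][5]=5·210766920+42355950=1096190550  T[16][6]=6·420693273+210766920=2734926558  T[16][7]=7·408741333+420693273=3281882604  T[16][8]=8·216627840+408741333=2141764053  T[16][9]=9·67128490+216627840=820784250  T[16][10]=10·12662650+67128490=193754990  T[16][11]=11·1479478+12662650=28936908  T[16][12]=12·106470+1479478=2757118  T[16][13]=13·4550+106470=165620  T[16][14]=14·105+4550=6020  T[16][15]=15·1+105=120  T[16][16]=16·0+1=1
row 17: T[17][1]=1·1+0=1  T[17][2]=2·32767+1=65535  T[17][3]=3·7141686+32767=21457825  T[17][4]=4·171798901+7141686=694337290  T[17][5]=5·1096190550+171798901=5652751651  T[17][6]=6·2734926558+1096190550=17505749898  T[17][7]=7·3281882604+2734926558=25708104786  T[17][8]=8·2141764053+3281882604=20415995028  T[17][9]=9·820784250+2141764053=9528822303  T[17][10]=10·193754990+820784250=2758334150  T[17][11]=11·28936908+193754990=512060978  T[17][12]=12·2757118+28936908=62022324  T[17][13]=13·165620+2757118=4910178  T[17][14]=14·6020+165620=249900  T[17][15]=15·120+6020=7820  T[17][16]=16·1+120=136  T[17][17]=17·0+1=1
row 18: T[18][1]=1·1+0=1  T[18][2]=2·65535+1=131071  T[18][3]=3·21457825+65535=64439010  T[18][4]=4·694337290+21457825=2798806985  T[18][5]=5·5652751651+694337290=28958095545  T[18][6]=6·17505749898+5652751651=110687251039  T[18][7]=7·25708104786+17505749898=197462483400  T[18][8]=8·20415995028+25708104786=189036065010  T[18][9]=9·9528822303+20415995028=106175395755  T[18][10]=10·2758334150+9528822303=37112163803  T[18][11]=11·512060978+2758334150=8391004908  T[18][12]=12·62022324+512060978=1256328866  T[18][13]=13·4910178+62022324=125854638  T[18][14]=14·249900+4910178=8408778  T[18][15]=15·7820+249900=367200  T[18][16]=16·136+7820=9996  T[18][17]=17·1+136=153  T[18][18]=18·0+1=1
B_17 = ΣS(17,k) = 1+65535+21457825+694337290+5652751651+17505749898+25708104786+20415995028+9528822303+2758334150+512060978+62022324+4910178+249900+7820+136+1 = 82864869804
B_18 = ΣS(18,k) = 1+131071+64439010+2798806985+28958095545+110687251039+197462483400+189036065010+106175395755+37112163803+8391004908+1256328866+125854638+8408778+367200+9996+153+1 = 682076806159

82864869804, 682076806159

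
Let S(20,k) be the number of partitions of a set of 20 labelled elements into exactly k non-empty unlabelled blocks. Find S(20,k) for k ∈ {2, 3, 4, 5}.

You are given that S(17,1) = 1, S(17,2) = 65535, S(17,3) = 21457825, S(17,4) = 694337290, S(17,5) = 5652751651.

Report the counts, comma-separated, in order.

524287, 580606446, 45232115901, 749206090500

r18: T_18,1=1×1+0=1; T_18,2=2×65535+1=131071; T_18,3=3×21457825+65535=64439010; T_18,4=4×694337290+21457825=2798806985; T_18,5=5×5652751651+694337290=28958095545
r19: T_19,1=1×1+0=1; T_19,2=2×131071+1=262143; T_19,3=3×64439010+131071=193448101; T_19,4=4×2798806985+64439010=11259666950; T_19,5=5×28958095545+2798806985=147589284710
r20: T_20,2=2×262143+1=524287; T_20,3=3×193448101+262143=580606446; T_20,4=4×11259666950+193448101=45232115901; T_20,5=5×147589284710+11259666950=749206090500
Read S(20,2) = 524287, S(20,3) = 580606446, S(20,4) = 45232115901, S(20,5) = 749206090500.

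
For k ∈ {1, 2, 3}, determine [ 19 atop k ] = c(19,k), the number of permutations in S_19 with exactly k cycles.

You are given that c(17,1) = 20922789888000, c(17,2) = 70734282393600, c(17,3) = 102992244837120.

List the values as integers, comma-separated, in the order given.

6402373705728000, 22376988058521600, 34012249593822720

@18  (18,1):20922789888000·17+0→355687428096000, (18,2):70734282393600·17+20922789888000→1223405590579200, (18,3):102992244837120·17+70734282393600→1821602444624640
@19  (19,1):355687428096000·18+0→6402373705728000, (19,2):1223405590579200·18+355687428096000→22376988058521600, (19,3):1821602444624640·18+1223405590579200→34012249593822720
Read c(19,1) = 6402373705728000, c(19,2) = 22376988058521600, c(19,3) = 34012249593822720.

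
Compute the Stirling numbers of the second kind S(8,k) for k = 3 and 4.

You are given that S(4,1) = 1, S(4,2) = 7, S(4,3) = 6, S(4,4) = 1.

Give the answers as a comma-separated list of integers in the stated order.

966, 1701

row 5: T[5][1]=1·1+0=1  T[5][2]=2·7+1=15  T[5][3]=3·6+7=25  T[5][4]=4·1+6=10
row 6: T[6][1]=1·1+0=1  T[6][2]=2·15+1=31  T[6][3]=3·25+15=90  T[6][4]=4·10+25=65
row 7: T[7][2]=2·31+1=63  T[7][3]=3·90+31=301  T[7][4]=4·65+90=350
row 8: T[8][3]=3·301+63=966  T[8][4]=4·350+301=1701
Read S(8,3) = 966, S(8,4) = 1701.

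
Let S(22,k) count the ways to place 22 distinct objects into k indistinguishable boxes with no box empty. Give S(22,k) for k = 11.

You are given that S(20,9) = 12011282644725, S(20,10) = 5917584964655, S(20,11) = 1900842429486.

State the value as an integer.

366282500870286

r21: T_21,10=10×5917584964655+12011282644725=71187132291275; T_21,11=11×1900842429486+5917584964655=26826851689001
r22: T_22,11=11×26826851689001+71187132291275=366282500870286
Read S(22,11) = 366282500870286.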